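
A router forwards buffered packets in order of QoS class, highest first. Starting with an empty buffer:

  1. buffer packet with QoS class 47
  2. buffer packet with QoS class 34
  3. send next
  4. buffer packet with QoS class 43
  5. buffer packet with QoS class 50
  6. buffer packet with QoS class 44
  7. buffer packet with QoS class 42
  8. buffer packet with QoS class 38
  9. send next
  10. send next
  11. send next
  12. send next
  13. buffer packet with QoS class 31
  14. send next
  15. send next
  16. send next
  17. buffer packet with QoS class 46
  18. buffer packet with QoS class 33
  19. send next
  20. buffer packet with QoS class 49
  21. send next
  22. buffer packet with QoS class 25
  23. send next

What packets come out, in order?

47 → 50 → 44 → 43 → 42 → 38 → 34 → 31 → 46 → 49 → 33

insert 47 → {47}
insert 34 → {47, 34}
send next → 47; now {34}
insert 43 → {43, 34}
insert 50 → {50, 43, 34}
insert 44 → {50, 44, 43, 34}
insert 42 → {50, 44, 43, 42, 34}
insert 38 → {50, 44, 43, 42, 38, 34}
send next → 50; now {44, 43, 42, 38, 34}
send next → 44; now {43, 42, 38, 34}
send next → 43; now {42, 38, 34}
send next → 42; now {38, 34}
insert 31 → {38, 34, 31}
send next → 38; now {34, 31}
send next → 34; now {31}
send next → 31; now {}
insert 46 → {46}
insert 33 → {46, 33}
send next → 46; now {33}
insert 49 → {49, 33}
send next → 49; now {33}
insert 25 → {33, 25}
send next → 33; now {25}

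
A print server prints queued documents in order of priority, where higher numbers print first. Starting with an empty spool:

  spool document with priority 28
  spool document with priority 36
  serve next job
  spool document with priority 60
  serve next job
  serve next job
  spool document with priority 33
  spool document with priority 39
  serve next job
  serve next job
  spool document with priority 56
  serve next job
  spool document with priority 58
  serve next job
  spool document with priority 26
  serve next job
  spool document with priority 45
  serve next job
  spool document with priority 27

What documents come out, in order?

36 → 60 → 28 → 39 → 33 → 56 → 58 → 26 → 45

insert 28 → {28}
insert 36 → {36, 28}
serve next job → 36; now {28}
insert 60 → {60, 28}
serve next job → 60; now {28}
serve next job → 28; now {}
insert 33 → {33}
insert 39 → {39, 33}
serve next job → 39; now {33}
serve next job → 33; now {}
insert 56 → {56}
serve next job → 56; now {}
insert 58 → {58}
serve next job → 58; now {}
insert 26 → {26}
serve next job → 26; now {}
insert 45 → {45}
serve next job → 45; now {}
insert 27 → {27}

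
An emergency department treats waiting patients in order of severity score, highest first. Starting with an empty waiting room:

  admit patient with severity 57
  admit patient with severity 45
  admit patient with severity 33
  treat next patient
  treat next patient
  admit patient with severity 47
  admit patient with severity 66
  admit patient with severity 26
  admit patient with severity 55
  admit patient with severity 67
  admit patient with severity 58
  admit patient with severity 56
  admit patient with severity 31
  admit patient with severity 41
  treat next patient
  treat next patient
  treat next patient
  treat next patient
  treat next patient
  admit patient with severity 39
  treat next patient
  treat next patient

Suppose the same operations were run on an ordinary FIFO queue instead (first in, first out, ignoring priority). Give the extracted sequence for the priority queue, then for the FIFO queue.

priority queue: [57, 45, 67, 66, 58, 56, 55, 47, 41]; FIFO queue: 57, 45, 33, 47, 66, 26, 55, 67, 58

insert 57 → {57}
insert 45 → {57, 45}
insert 33 → {57, 45, 33}
treat next patient → 57; now {45, 33}
treat next patient → 45; now {33}
insert 47 → {47, 33}
insert 66 → {66, 47, 33}
insert 26 → {66, 47, 33, 26}
insert 55 → {66, 55, 47, 33, 26}
insert 67 → {67, 66, 55, 47, 33, 26}
insert 58 → {67, 66, 58, 55, 47, 33, 26}
insert 56 → {67, 66, 58, 56, 55, 47, 33, 26}
insert 31 → {67, 66, 58, 56, 55, 47, 33, 31, 26}
insert 41 → {67, 66, 58, 56, 55, 47, 41, 33, 31, 26}
treat next patient → 67; now {66, 58, 56, 55, 47, 41, 33, 31, 26}
treat next patient → 66; now {58, 56, 55, 47, 41, 33, 31, 26}
treat next patient → 58; now {56, 55, 47, 41, 33, 31, 26}
treat next patient → 56; now {55, 47, 41, 33, 31, 26}
treat next patient → 55; now {47, 41, 33, 31, 26}
insert 39 → {47, 41, 39, 33, 31, 26}
treat next patient → 47; now {41, 39, 33, 31, 26}
treat next patient → 41; now {39, 33, 31, 26}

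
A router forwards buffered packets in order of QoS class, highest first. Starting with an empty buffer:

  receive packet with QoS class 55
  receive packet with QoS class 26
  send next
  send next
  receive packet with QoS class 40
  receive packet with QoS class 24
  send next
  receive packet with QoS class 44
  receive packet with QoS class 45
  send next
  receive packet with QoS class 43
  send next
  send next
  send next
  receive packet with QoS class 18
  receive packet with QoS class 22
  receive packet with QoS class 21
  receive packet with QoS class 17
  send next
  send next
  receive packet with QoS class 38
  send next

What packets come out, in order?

insert 55 → {55}
insert 26 → {55, 26}
send next → 55; now {26}
send next → 26; now {}
insert 40 → {40}
insert 24 → {40, 24}
send next → 40; now {24}
insert 44 → {44, 24}
insert 45 → {45, 44, 24}
send next → 45; now {44, 24}
insert 43 → {44, 43, 24}
send next → 44; now {43, 24}
send next → 43; now {24}
send next → 24; now {}
insert 18 → {18}
insert 22 → {22, 18}
insert 21 → {22, 21, 18}
insert 17 → {22, 21, 18, 17}
send next → 22; now {21, 18, 17}
send next → 21; now {18, 17}
insert 38 → {38, 18, 17}
send next → 38; now {18, 17}

55 → 26 → 40 → 45 → 44 → 43 → 24 → 22 → 21 → 38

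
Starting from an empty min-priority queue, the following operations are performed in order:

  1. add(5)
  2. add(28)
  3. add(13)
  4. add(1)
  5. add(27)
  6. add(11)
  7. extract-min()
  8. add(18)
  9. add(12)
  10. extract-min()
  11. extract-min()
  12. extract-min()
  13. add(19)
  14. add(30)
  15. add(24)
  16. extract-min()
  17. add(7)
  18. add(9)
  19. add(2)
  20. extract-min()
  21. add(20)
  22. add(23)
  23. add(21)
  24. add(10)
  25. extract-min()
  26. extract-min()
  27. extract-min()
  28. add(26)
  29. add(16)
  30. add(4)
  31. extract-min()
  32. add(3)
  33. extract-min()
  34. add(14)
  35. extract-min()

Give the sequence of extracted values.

1, 5, 11, 12, 13, 2, 7, 9, 10, 4, 3, 14

insert 5 → {5}
insert 28 → {5, 28}
insert 13 → {5, 13, 28}
insert 1 → {1, 5, 13, 28}
insert 27 → {1, 5, 13, 27, 28}
insert 11 → {1, 5, 11, 13, 27, 28}
extract-min → 1; now {5, 11, 13, 27, 28}
insert 18 → {5, 11, 13, 18, 27, 28}
insert 12 → {5, 11, 12, 13, 18, 27, 28}
extract-min → 5; now {11, 12, 13, 18, 27, 28}
extract-min → 11; now {12, 13, 18, 27, 28}
extract-min → 12; now {13, 18, 27, 28}
insert 19 → {13, 18, 19, 27, 28}
insert 30 → {13, 18, 19, 27, 28, 30}
insert 24 → {13, 18, 19, 24, 27, 28, 30}
extract-min → 13; now {18, 19, 24, 27, 28, 30}
insert 7 → {7, 18, 19, 24, 27, 28, 30}
insert 9 → {7, 9, 18, 19, 24, 27, 28, 30}
insert 2 → {2, 7, 9, 18, 19, 24, 27, 28, 30}
extract-min → 2; now {7, 9, 18, 19, 24, 27, 28, 30}
insert 20 → {7, 9, 18, 19, 20, 24, 27, 28, 30}
insert 23 → {7, 9, 18, 19, 20, 23, 24, 27, 28, 30}
insert 21 → {7, 9, 18, 19, 20, 21, 23, 24, 27, 28, 30}
insert 10 → {7, 9, 10, 18, 19, 20, 21, 23, 24, 27, 28, 30}
extract-min → 7; now {9, 10, 18, 19, 20, 21, 23, 24, 27, 28, 30}
extract-min → 9; now {10, 18, 19, 20, 21, 23, 24, 27, 28, 30}
extract-min → 10; now {18, 19, 20, 21, 23, 24, 27, 28, 30}
insert 26 → {18, 19, 20, 21, 23, 24, 26, 27, 28, 30}
insert 16 → {16, 18, 19, 20, 21, 23, 24, 26, 27, 28, 30}
insert 4 → {4, 16, 18, 19, 20, 21, 23, 24, 26, 27, 28, 30}
extract-min → 4; now {16, 18, 19, 20, 21, 23, 24, 26, 27, 28, 30}
insert 3 → {3, 16, 18, 19, 20, 21, 23, 24, 26, 27, 28, 30}
extract-min → 3; now {16, 18, 19, 20, 21, 23, 24, 26, 27, 28, 30}
insert 14 → {14, 16, 18, 19, 20, 21, 23, 24, 26, 27, 28, 30}
extract-min → 14; now {16, 18, 19, 20, 21, 23, 24, 26, 27, 28, 30}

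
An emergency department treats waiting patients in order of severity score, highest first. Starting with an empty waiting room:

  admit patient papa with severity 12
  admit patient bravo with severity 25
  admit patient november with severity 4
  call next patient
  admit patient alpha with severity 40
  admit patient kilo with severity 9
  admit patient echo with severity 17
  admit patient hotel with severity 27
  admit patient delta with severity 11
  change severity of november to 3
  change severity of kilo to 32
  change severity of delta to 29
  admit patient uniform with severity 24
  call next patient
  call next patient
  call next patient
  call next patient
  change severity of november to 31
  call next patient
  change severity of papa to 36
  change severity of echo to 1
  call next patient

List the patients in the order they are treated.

bravo → alpha → kilo → delta → hotel → november → papa

add papa (severity 12) → {papa:12}
add bravo (severity 25) → {bravo:25, papa:12}
add november (severity 4) → {bravo:25, papa:12, november:4}
call next patient → bravo; now {papa:12, november:4}
add alpha (severity 40) → {alpha:40, papa:12, november:4}
add kilo (severity 9) → {alpha:40, papa:12, kilo:9, november:4}
add echo (severity 17) → {alpha:40, echo:17, papa:12, kilo:9, november:4}
add hotel (severity 27) → {alpha:40, hotel:27, echo:17, papa:12, kilo:9, november:4}
add delta (severity 11) → {alpha:40, hotel:27, echo:17, papa:12, delta:11, kilo:9, november:4}
update november to severity 3 → {alpha:40, hotel:27, echo:17, papa:12, delta:11, kilo:9, november:3}
update kilo to severity 32 → {alpha:40, kilo:32, hotel:27, echo:17, papa:12, delta:11, november:3}
update delta to severity 29 → {alpha:40, kilo:32, delta:29, hotel:27, echo:17, papa:12, november:3}
add uniform (severity 24) → {alpha:40, kilo:32, delta:29, hotel:27, uniform:24, echo:17, papa:12, november:3}
call next patient → alpha; now {kilo:32, delta:29, hotel:27, uniform:24, echo:17, papa:12, november:3}
call next patient → kilo; now {delta:29, hotel:27, uniform:24, echo:17, papa:12, november:3}
call next patient → delta; now {hotel:27, uniform:24, echo:17, papa:12, november:3}
call next patient → hotel; now {uniform:24, echo:17, papa:12, november:3}
update november to severity 31 → {november:31, uniform:24, echo:17, papa:12}
call next patient → november; now {uniform:24, echo:17, papa:12}
update papa to severity 36 → {papa:36, uniform:24, echo:17}
update echo to severity 1 → {papa:36, uniform:24, echo:1}
call next patient → papa; now {uniform:24, echo:1}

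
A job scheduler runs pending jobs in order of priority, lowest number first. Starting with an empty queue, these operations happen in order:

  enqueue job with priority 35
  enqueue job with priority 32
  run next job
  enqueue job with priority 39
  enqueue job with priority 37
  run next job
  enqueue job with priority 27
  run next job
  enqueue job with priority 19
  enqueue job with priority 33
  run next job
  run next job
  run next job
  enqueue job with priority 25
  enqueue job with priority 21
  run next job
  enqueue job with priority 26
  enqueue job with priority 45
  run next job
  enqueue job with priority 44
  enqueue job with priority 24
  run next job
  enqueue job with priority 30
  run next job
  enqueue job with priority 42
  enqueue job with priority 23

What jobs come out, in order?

insert 35 → {35}
insert 32 → {32, 35}
run next job → 32; now {35}
insert 39 → {35, 39}
insert 37 → {35, 37, 39}
run next job → 35; now {37, 39}
insert 27 → {27, 37, 39}
run next job → 27; now {37, 39}
insert 19 → {19, 37, 39}
insert 33 → {19, 33, 37, 39}
run next job → 19; now {33, 37, 39}
run next job → 33; now {37, 39}
run next job → 37; now {39}
insert 25 → {25, 39}
insert 21 → {21, 25, 39}
run next job → 21; now {25, 39}
insert 26 → {25, 26, 39}
insert 45 → {25, 26, 39, 45}
run next job → 25; now {26, 39, 45}
insert 44 → {26, 39, 44, 45}
insert 24 → {24, 26, 39, 44, 45}
run next job → 24; now {26, 39, 44, 45}
insert 30 → {26, 30, 39, 44, 45}
run next job → 26; now {30, 39, 44, 45}
insert 42 → {30, 39, 42, 44, 45}
insert 23 → {23, 30, 39, 42, 44, 45}

32, 35, 27, 19, 33, 37, 21, 25, 24, 26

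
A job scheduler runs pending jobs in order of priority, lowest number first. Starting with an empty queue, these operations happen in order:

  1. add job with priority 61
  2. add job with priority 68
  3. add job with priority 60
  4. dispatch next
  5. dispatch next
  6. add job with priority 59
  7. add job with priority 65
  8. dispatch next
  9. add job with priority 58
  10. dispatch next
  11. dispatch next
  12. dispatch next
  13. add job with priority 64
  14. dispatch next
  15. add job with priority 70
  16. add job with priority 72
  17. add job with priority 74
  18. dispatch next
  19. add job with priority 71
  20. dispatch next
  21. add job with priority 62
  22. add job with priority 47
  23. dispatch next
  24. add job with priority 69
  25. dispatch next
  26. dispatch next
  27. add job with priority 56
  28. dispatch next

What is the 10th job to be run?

47

insert 61 → {61}
insert 68 → {61, 68}
insert 60 → {60, 61, 68}
dispatch next → 60; now {61, 68}
dispatch next → 61; now {68}
insert 59 → {59, 68}
insert 65 → {59, 65, 68}
dispatch next → 59; now {65, 68}
insert 58 → {58, 65, 68}
dispatch next → 58; now {65, 68}
dispatch next → 65; now {68}
dispatch next → 68; now {}
insert 64 → {64}
dispatch next → 64; now {}
insert 70 → {70}
insert 72 → {70, 72}
insert 74 → {70, 72, 74}
dispatch next → 70; now {72, 74}
insert 71 → {71, 72, 74}
dispatch next → 71; now {72, 74}
insert 62 → {62, 72, 74}
insert 47 → {47, 62, 72, 74}
dispatch next → 47; now {62, 72, 74}
insert 69 → {62, 69, 72, 74}
dispatch next → 62; now {69, 72, 74}
dispatch next → 69; now {72, 74}
insert 56 → {56, 72, 74}
dispatch next → 56; now {72, 74}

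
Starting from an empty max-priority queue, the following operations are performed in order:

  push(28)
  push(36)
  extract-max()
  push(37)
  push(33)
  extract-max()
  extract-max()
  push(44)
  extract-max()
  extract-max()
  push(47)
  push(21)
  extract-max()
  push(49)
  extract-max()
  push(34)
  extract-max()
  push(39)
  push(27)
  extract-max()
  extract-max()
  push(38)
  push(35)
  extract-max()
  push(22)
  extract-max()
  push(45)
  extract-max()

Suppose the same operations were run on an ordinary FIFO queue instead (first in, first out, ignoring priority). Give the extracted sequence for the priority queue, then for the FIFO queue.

priority queue: [36, 37, 33, 44, 28, 47, 49, 34, 39, 27, 38, 35, 45]; FIFO queue: [28, 36, 37, 33, 44, 47, 21, 49, 34, 39, 27, 38, 35]

insert 28 → {28}
insert 36 → {36, 28}
extract-max → 36; now {28}
insert 37 → {37, 28}
insert 33 → {37, 33, 28}
extract-max → 37; now {33, 28}
extract-max → 33; now {28}
insert 44 → {44, 28}
extract-max → 44; now {28}
extract-max → 28; now {}
insert 47 → {47}
insert 21 → {47, 21}
extract-max → 47; now {21}
insert 49 → {49, 21}
extract-max → 49; now {21}
insert 34 → {34, 21}
extract-max → 34; now {21}
insert 39 → {39, 21}
insert 27 → {39, 27, 21}
extract-max → 39; now {27, 21}
extract-max → 27; now {21}
insert 38 → {38, 21}
insert 35 → {38, 35, 21}
extract-max → 38; now {35, 21}
insert 22 → {35, 22, 21}
extract-max → 35; now {22, 21}
insert 45 → {45, 22, 21}
extract-max → 45; now {22, 21}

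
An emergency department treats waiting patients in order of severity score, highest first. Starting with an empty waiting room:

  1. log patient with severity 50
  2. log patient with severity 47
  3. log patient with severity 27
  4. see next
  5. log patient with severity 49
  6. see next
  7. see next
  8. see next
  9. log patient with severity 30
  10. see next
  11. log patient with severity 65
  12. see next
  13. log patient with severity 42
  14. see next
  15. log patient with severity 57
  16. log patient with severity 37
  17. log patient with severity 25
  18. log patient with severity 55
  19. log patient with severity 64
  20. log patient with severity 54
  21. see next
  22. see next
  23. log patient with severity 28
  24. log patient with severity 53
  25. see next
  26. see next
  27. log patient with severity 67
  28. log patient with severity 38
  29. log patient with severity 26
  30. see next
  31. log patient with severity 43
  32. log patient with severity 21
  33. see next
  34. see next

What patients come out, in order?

50 → 49 → 47 → 27 → 30 → 65 → 42 → 64 → 57 → 55 → 54 → 67 → 53 → 43

insert 50 → {50}
insert 47 → {50, 47}
insert 27 → {50, 47, 27}
see next → 50; now {47, 27}
insert 49 → {49, 47, 27}
see next → 49; now {47, 27}
see next → 47; now {27}
see next → 27; now {}
insert 30 → {30}
see next → 30; now {}
insert 65 → {65}
see next → 65; now {}
insert 42 → {42}
see next → 42; now {}
insert 57 → {57}
insert 37 → {57, 37}
insert 25 → {57, 37, 25}
insert 55 → {57, 55, 37, 25}
insert 64 → {64, 57, 55, 37, 25}
insert 54 → {64, 57, 55, 54, 37, 25}
see next → 64; now {57, 55, 54, 37, 25}
see next → 57; now {55, 54, 37, 25}
insert 28 → {55, 54, 37, 28, 25}
insert 53 → {55, 54, 53, 37, 28, 25}
see next → 55; now {54, 53, 37, 28, 25}
see next → 54; now {53, 37, 28, 25}
insert 67 → {67, 53, 37, 28, 25}
insert 38 → {67, 53, 38, 37, 28, 25}
insert 26 → {67, 53, 38, 37, 28, 26, 25}
see next → 67; now {53, 38, 37, 28, 26, 25}
insert 43 → {53, 43, 38, 37, 28, 26, 25}
insert 21 → {53, 43, 38, 37, 28, 26, 25, 21}
see next → 53; now {43, 38, 37, 28, 26, 25, 21}
see next → 43; now {38, 37, 28, 26, 25, 21}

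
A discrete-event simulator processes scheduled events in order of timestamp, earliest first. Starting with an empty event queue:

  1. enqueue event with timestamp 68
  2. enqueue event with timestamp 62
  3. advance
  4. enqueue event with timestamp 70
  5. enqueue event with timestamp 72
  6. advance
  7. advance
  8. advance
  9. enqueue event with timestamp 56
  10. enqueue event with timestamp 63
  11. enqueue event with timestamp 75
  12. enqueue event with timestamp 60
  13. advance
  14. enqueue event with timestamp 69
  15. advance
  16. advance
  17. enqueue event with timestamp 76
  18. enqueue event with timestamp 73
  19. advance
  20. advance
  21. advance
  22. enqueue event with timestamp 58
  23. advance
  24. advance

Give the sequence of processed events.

insert 68 → {68}
insert 62 → {62, 68}
advance → 62; now {68}
insert 70 → {68, 70}
insert 72 → {68, 70, 72}
advance → 68; now {70, 72}
advance → 70; now {72}
advance → 72; now {}
insert 56 → {56}
insert 63 → {56, 63}
insert 75 → {56, 63, 75}
insert 60 → {56, 60, 63, 75}
advance → 56; now {60, 63, 75}
insert 69 → {60, 63, 69, 75}
advance → 60; now {63, 69, 75}
advance → 63; now {69, 75}
insert 76 → {69, 75, 76}
insert 73 → {69, 73, 75, 76}
advance → 69; now {73, 75, 76}
advance → 73; now {75, 76}
advance → 75; now {76}
insert 58 → {58, 76}
advance → 58; now {76}
advance → 76; now {}

62 → 68 → 70 → 72 → 56 → 60 → 63 → 69 → 73 → 75 → 58 → 76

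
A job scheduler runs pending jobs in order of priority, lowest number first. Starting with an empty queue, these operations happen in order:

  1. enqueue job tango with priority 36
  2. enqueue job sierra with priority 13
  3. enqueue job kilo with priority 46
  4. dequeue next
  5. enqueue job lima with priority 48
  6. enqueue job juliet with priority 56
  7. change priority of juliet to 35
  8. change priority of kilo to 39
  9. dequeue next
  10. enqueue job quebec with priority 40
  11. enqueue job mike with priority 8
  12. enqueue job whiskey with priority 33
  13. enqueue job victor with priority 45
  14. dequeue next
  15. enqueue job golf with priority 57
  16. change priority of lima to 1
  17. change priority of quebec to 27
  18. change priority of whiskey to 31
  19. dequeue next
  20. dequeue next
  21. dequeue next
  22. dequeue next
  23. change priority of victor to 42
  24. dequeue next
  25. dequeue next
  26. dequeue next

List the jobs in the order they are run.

sierra → juliet → mike → lima → quebec → whiskey → tango → kilo → victor → golf

add tango (priority 36) → {tango:36}
add sierra (priority 13) → {sierra:13, tango:36}
add kilo (priority 46) → {sierra:13, tango:36, kilo:46}
dequeue next → sierra; now {tango:36, kilo:46}
add lima (priority 48) → {tango:36, kilo:46, lima:48}
add juliet (priority 56) → {tango:36, kilo:46, lima:48, juliet:56}
update juliet to priority 35 → {juliet:35, tango:36, kilo:46, lima:48}
update kilo to priority 39 → {juliet:35, tango:36, kilo:39, lima:48}
dequeue next → juliet; now {tango:36, kilo:39, lima:48}
add quebec (priority 40) → {tango:36, kilo:39, quebec:40, lima:48}
add mike (priority 8) → {mike:8, tango:36, kilo:39, quebec:40, lima:48}
add whiskey (priority 33) → {mike:8, whiskey:33, tango:36, kilo:39, quebec:40, lima:48}
add victor (priority 45) → {mike:8, whiskey:33, tango:36, kilo:39, quebec:40, victor:45, lima:48}
dequeue next → mike; now {whiskey:33, tango:36, kilo:39, quebec:40, victor:45, lima:48}
add golf (priority 57) → {whiskey:33, tango:36, kilo:39, quebec:40, victor:45, lima:48, golf:57}
update lima to priority 1 → {lima:1, whiskey:33, tango:36, kilo:39, quebec:40, victor:45, golf:57}
update quebec to priority 27 → {lima:1, quebec:27, whiskey:33, tango:36, kilo:39, victor:45, golf:57}
update whiskey to priority 31 → {lima:1, quebec:27, whiskey:31, tango:36, kilo:39, victor:45, golf:57}
dequeue next → lima; now {quebec:27, whiskey:31, tango:36, kilo:39, victor:45, golf:57}
dequeue next → quebec; now {whiskey:31, tango:36, kilo:39, victor:45, golf:57}
dequeue next → whiskey; now {tango:36, kilo:39, victor:45, golf:57}
dequeue next → tango; now {kilo:39, victor:45, golf:57}
update victor to priority 42 → {kilo:39, victor:42, golf:57}
dequeue next → kilo; now {victor:42, golf:57}
dequeue next → victor; now {golf:57}
dequeue next → golf; now {}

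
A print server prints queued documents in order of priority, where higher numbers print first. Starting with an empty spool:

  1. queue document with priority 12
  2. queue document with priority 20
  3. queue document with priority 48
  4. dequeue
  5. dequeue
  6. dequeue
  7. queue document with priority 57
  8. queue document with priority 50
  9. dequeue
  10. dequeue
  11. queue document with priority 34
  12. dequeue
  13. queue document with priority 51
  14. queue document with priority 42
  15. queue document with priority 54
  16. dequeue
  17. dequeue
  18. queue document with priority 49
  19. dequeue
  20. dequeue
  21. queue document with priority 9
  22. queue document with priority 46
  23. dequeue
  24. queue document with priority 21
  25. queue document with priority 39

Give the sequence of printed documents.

[48, 20, 12, 57, 50, 34, 54, 51, 49, 42, 46]

insert 12 → {12}
insert 20 → {20, 12}
insert 48 → {48, 20, 12}
dequeue → 48; now {20, 12}
dequeue → 20; now {12}
dequeue → 12; now {}
insert 57 → {57}
insert 50 → {57, 50}
dequeue → 57; now {50}
dequeue → 50; now {}
insert 34 → {34}
dequeue → 34; now {}
insert 51 → {51}
insert 42 → {51, 42}
insert 54 → {54, 51, 42}
dequeue → 54; now {51, 42}
dequeue → 51; now {42}
insert 49 → {49, 42}
dequeue → 49; now {42}
dequeue → 42; now {}
insert 9 → {9}
insert 46 → {46, 9}
dequeue → 46; now {9}
insert 21 → {21, 9}
insert 39 → {39, 21, 9}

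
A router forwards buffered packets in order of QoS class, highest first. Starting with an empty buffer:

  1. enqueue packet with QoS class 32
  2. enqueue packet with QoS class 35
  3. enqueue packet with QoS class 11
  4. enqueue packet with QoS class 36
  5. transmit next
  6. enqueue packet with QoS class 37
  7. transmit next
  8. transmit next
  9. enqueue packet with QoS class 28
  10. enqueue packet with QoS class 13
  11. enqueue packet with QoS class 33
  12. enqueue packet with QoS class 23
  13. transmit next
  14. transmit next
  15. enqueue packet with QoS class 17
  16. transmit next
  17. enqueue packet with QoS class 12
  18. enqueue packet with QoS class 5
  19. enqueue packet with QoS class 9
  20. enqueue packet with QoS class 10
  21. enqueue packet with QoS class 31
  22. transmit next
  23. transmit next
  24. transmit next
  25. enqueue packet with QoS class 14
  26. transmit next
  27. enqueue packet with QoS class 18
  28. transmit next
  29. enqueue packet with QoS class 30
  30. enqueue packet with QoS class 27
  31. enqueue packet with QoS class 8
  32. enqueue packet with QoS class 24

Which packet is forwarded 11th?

18

insert 32 → {32}
insert 35 → {35, 32}
insert 11 → {35, 32, 11}
insert 36 → {36, 35, 32, 11}
transmit next → 36; now {35, 32, 11}
insert 37 → {37, 35, 32, 11}
transmit next → 37; now {35, 32, 11}
transmit next → 35; now {32, 11}
insert 28 → {32, 28, 11}
insert 13 → {32, 28, 13, 11}
insert 33 → {33, 32, 28, 13, 11}
insert 23 → {33, 32, 28, 23, 13, 11}
transmit next → 33; now {32, 28, 23, 13, 11}
transmit next → 32; now {28, 23, 13, 11}
insert 17 → {28, 23, 17, 13, 11}
transmit next → 28; now {23, 17, 13, 11}
insert 12 → {23, 17, 13, 12, 11}
insert 5 → {23, 17, 13, 12, 11, 5}
insert 9 → {23, 17, 13, 12, 11, 9, 5}
insert 10 → {23, 17, 13, 12, 11, 10, 9, 5}
insert 31 → {31, 23, 17, 13, 12, 11, 10, 9, 5}
transmit next → 31; now {23, 17, 13, 12, 11, 10, 9, 5}
transmit next → 23; now {17, 13, 12, 11, 10, 9, 5}
transmit next → 17; now {13, 12, 11, 10, 9, 5}
insert 14 → {14, 13, 12, 11, 10, 9, 5}
transmit next → 14; now {13, 12, 11, 10, 9, 5}
insert 18 → {18, 13, 12, 11, 10, 9, 5}
transmit next → 18; now {13, 12, 11, 10, 9, 5}
insert 30 → {30, 13, 12, 11, 10, 9, 5}
insert 27 → {30, 27, 13, 12, 11, 10, 9, 5}
insert 8 → {30, 27, 13, 12, 11, 10, 9, 8, 5}
insert 24 → {30, 27, 24, 13, 12, 11, 10, 9, 8, 5}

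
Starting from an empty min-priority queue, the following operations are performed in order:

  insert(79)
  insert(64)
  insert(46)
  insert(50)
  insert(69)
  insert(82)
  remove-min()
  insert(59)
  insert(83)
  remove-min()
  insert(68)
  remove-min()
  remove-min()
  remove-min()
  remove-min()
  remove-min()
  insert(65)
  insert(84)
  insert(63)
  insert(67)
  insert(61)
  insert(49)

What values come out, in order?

insert 79 → {79}
insert 64 → {64, 79}
insert 46 → {46, 64, 79}
insert 50 → {46, 50, 64, 79}
insert 69 → {46, 50, 64, 69, 79}
insert 82 → {46, 50, 64, 69, 79, 82}
remove-min → 46; now {50, 64, 69, 79, 82}
insert 59 → {50, 59, 64, 69, 79, 82}
insert 83 → {50, 59, 64, 69, 79, 82, 83}
remove-min → 50; now {59, 64, 69, 79, 82, 83}
insert 68 → {59, 64, 68, 69, 79, 82, 83}
remove-min → 59; now {64, 68, 69, 79, 82, 83}
remove-min → 64; now {68, 69, 79, 82, 83}
remove-min → 68; now {69, 79, 82, 83}
remove-min → 69; now {79, 82, 83}
remove-min → 79; now {82, 83}
insert 65 → {65, 82, 83}
insert 84 → {65, 82, 83, 84}
insert 63 → {63, 65, 82, 83, 84}
insert 67 → {63, 65, 67, 82, 83, 84}
insert 61 → {61, 63, 65, 67, 82, 83, 84}
insert 49 → {49, 61, 63, 65, 67, 82, 83, 84}

[46, 50, 59, 64, 68, 69, 79]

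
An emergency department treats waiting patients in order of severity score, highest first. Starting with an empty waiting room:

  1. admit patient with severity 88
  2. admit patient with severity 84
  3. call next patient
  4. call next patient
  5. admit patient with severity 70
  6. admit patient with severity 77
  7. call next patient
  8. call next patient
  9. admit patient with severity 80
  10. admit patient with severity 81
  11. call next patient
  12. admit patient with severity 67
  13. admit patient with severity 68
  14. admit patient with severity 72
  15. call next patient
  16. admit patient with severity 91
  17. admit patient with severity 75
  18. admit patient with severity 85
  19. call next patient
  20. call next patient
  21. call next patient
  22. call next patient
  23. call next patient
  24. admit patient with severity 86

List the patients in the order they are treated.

insert 88 → {88}
insert 84 → {88, 84}
call next patient → 88; now {84}
call next patient → 84; now {}
insert 70 → {70}
insert 77 → {77, 70}
call next patient → 77; now {70}
call next patient → 70; now {}
insert 80 → {80}
insert 81 → {81, 80}
call next patient → 81; now {80}
insert 67 → {80, 67}
insert 68 → {80, 68, 67}
insert 72 → {80, 72, 68, 67}
call next patient → 80; now {72, 68, 67}
insert 91 → {91, 72, 68, 67}
insert 75 → {91, 75, 72, 68, 67}
insert 85 → {91, 85, 75, 72, 68, 67}
call next patient → 91; now {85, 75, 72, 68, 67}
call next patient → 85; now {75, 72, 68, 67}
call next patient → 75; now {72, 68, 67}
call next patient → 72; now {68, 67}
call next patient → 68; now {67}
insert 86 → {86, 67}

[88, 84, 77, 70, 81, 80, 91, 85, 75, 72, 68]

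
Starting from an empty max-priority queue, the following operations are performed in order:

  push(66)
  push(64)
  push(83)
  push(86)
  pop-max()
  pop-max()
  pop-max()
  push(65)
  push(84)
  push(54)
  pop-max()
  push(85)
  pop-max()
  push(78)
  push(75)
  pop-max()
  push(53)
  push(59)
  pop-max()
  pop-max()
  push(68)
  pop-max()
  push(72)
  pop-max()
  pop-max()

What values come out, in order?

[86, 83, 66, 84, 85, 78, 75, 65, 68, 72, 64]

insert 66 → {66}
insert 64 → {66, 64}
insert 83 → {83, 66, 64}
insert 86 → {86, 83, 66, 64}
pop-max → 86; now {83, 66, 64}
pop-max → 83; now {66, 64}
pop-max → 66; now {64}
insert 65 → {65, 64}
insert 84 → {84, 65, 64}
insert 54 → {84, 65, 64, 54}
pop-max → 84; now {65, 64, 54}
insert 85 → {85, 65, 64, 54}
pop-max → 85; now {65, 64, 54}
insert 78 → {78, 65, 64, 54}
insert 75 → {78, 75, 65, 64, 54}
pop-max → 78; now {75, 65, 64, 54}
insert 53 → {75, 65, 64, 54, 53}
insert 59 → {75, 65, 64, 59, 54, 53}
pop-max → 75; now {65, 64, 59, 54, 53}
pop-max → 65; now {64, 59, 54, 53}
insert 68 → {68, 64, 59, 54, 53}
pop-max → 68; now {64, 59, 54, 53}
insert 72 → {72, 64, 59, 54, 53}
pop-max → 72; now {64, 59, 54, 53}
pop-max → 64; now {59, 54, 53}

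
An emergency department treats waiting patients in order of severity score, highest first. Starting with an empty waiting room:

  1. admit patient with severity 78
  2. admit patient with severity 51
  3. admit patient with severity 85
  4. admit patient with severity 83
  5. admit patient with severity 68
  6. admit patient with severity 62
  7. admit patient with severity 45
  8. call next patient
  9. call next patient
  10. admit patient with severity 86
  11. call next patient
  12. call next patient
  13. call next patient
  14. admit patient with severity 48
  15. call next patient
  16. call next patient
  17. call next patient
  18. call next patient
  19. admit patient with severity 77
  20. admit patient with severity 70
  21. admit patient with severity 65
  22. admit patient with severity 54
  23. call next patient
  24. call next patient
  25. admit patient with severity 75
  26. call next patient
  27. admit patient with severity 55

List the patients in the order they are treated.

insert 78 → {78}
insert 51 → {78, 51}
insert 85 → {85, 78, 51}
insert 83 → {85, 83, 78, 51}
insert 68 → {85, 83, 78, 68, 51}
insert 62 → {85, 83, 78, 68, 62, 51}
insert 45 → {85, 83, 78, 68, 62, 51, 45}
call next patient → 85; now {83, 78, 68, 62, 51, 45}
call next patient → 83; now {78, 68, 62, 51, 45}
insert 86 → {86, 78, 68, 62, 51, 45}
call next patient → 86; now {78, 68, 62, 51, 45}
call next patient → 78; now {68, 62, 51, 45}
call next patient → 68; now {62, 51, 45}
insert 48 → {62, 51, 48, 45}
call next patient → 62; now {51, 48, 45}
call next patient → 51; now {48, 45}
call next patient → 48; now {45}
call next patient → 45; now {}
insert 77 → {77}
insert 70 → {77, 70}
insert 65 → {77, 70, 65}
insert 54 → {77, 70, 65, 54}
call next patient → 77; now {70, 65, 54}
call next patient → 70; now {65, 54}
insert 75 → {75, 65, 54}
call next patient → 75; now {65, 54}
insert 55 → {65, 55, 54}

85 → 83 → 86 → 78 → 68 → 62 → 51 → 48 → 45 → 77 → 70 → 75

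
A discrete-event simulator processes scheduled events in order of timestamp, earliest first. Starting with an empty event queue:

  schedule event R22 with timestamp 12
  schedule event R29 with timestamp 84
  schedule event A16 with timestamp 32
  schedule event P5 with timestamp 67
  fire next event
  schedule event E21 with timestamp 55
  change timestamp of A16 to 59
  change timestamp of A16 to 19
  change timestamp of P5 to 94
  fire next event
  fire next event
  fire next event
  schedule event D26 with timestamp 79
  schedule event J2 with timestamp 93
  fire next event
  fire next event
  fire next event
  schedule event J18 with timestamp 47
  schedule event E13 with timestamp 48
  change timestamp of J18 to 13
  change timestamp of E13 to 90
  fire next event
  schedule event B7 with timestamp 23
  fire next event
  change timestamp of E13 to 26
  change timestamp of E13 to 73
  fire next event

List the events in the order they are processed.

add R22 (timestamp 12) → {R22:12}
add R29 (timestamp 84) → {R22:12, R29:84}
add A16 (timestamp 32) → {R22:12, A16:32, R29:84}
add P5 (timestamp 67) → {R22:12, A16:32, P5:67, R29:84}
fire next event → R22; now {A16:32, P5:67, R29:84}
add E21 (timestamp 55) → {A16:32, E21:55, P5:67, R29:84}
update A16 to timestamp 59 → {E21:55, A16:59, P5:67, R29:84}
update A16 to timestamp 19 → {A16:19, E21:55, P5:67, R29:84}
update P5 to timestamp 94 → {A16:19, E21:55, R29:84, P5:94}
fire next event → A16; now {E21:55, R29:84, P5:94}
fire next event → E21; now {R29:84, P5:94}
fire next event → R29; now {P5:94}
add D26 (timestamp 79) → {D26:79, P5:94}
add J2 (timestamp 93) → {D26:79, J2:93, P5:94}
fire next event → D26; now {J2:93, P5:94}
fire next event → J2; now {P5:94}
fire next event → P5; now {}
add J18 (timestamp 47) → {J18:47}
add E13 (timestamp 48) → {J18:47, E13:48}
update J18 to timestamp 13 → {J18:13, E13:48}
update E13 to timestamp 90 → {J18:13, E13:90}
fire next event → J18; now {E13:90}
add B7 (timestamp 23) → {B7:23, E13:90}
fire next event → B7; now {E13:90}
update E13 to timestamp 26 → {E13:26}
update E13 to timestamp 73 → {E13:73}
fire next event → E13; now {}

R22, A16, E21, R29, D26, J2, P5, J18, B7, E13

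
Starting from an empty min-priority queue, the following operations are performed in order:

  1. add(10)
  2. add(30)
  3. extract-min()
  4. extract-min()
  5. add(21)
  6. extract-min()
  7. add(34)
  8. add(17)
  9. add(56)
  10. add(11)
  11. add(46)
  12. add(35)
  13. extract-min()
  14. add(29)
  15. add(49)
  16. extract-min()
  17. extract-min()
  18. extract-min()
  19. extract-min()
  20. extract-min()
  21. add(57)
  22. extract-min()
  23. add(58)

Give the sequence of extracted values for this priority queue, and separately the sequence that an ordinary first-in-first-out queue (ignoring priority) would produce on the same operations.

priority queue: 10, 30, 21, 11, 17, 29, 34, 35, 46, 49; FIFO queue: [10, 30, 21, 34, 17, 56, 11, 46, 35, 29]

insert 10 → {10}
insert 30 → {10, 30}
extract-min → 10; now {30}
extract-min → 30; now {}
insert 21 → {21}
extract-min → 21; now {}
insert 34 → {34}
insert 17 → {17, 34}
insert 56 → {17, 34, 56}
insert 11 → {11, 17, 34, 56}
insert 46 → {11, 17, 34, 46, 56}
insert 35 → {11, 17, 34, 35, 46, 56}
extract-min → 11; now {17, 34, 35, 46, 56}
insert 29 → {17, 29, 34, 35, 46, 56}
insert 49 → {17, 29, 34, 35, 46, 49, 56}
extract-min → 17; now {29, 34, 35, 46, 49, 56}
extract-min → 29; now {34, 35, 46, 49, 56}
extract-min → 34; now {35, 46, 49, 56}
extract-min → 35; now {46, 49, 56}
extract-min → 46; now {49, 56}
insert 57 → {49, 56, 57}
extract-min → 49; now {56, 57}
insert 58 → {56, 57, 58}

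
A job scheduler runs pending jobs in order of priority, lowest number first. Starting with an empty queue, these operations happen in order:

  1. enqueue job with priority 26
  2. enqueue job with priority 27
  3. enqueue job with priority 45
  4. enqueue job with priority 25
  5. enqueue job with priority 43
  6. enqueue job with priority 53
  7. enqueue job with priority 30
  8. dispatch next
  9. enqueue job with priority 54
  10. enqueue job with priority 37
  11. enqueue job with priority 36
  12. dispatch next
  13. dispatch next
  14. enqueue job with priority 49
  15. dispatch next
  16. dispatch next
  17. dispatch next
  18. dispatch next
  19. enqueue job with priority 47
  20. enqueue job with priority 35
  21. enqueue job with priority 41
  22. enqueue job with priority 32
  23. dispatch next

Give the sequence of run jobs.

25, 26, 27, 30, 36, 37, 43, 32

insert 26 → {26}
insert 27 → {26, 27}
insert 45 → {26, 27, 45}
insert 25 → {25, 26, 27, 45}
insert 43 → {25, 26, 27, 43, 45}
insert 53 → {25, 26, 27, 43, 45, 53}
insert 30 → {25, 26, 27, 30, 43, 45, 53}
dispatch next → 25; now {26, 27, 30, 43, 45, 53}
insert 54 → {26, 27, 30, 43, 45, 53, 54}
insert 37 → {26, 27, 30, 37, 43, 45, 53, 54}
insert 36 → {26, 27, 30, 36, 37, 43, 45, 53, 54}
dispatch next → 26; now {27, 30, 36, 37, 43, 45, 53, 54}
dispatch next → 27; now {30, 36, 37, 43, 45, 53, 54}
insert 49 → {30, 36, 37, 43, 45, 49, 53, 54}
dispatch next → 30; now {36, 37, 43, 45, 49, 53, 54}
dispatch next → 36; now {37, 43, 45, 49, 53, 54}
dispatch next → 37; now {43, 45, 49, 53, 54}
dispatch next → 43; now {45, 49, 53, 54}
insert 47 → {45, 47, 49, 53, 54}
insert 35 → {35, 45, 47, 49, 53, 54}
insert 41 → {35, 41, 45, 47, 49, 53, 54}
insert 32 → {32, 35, 41, 45, 47, 49, 53, 54}
dispatch next → 32; now {35, 41, 45, 47, 49, 53, 54}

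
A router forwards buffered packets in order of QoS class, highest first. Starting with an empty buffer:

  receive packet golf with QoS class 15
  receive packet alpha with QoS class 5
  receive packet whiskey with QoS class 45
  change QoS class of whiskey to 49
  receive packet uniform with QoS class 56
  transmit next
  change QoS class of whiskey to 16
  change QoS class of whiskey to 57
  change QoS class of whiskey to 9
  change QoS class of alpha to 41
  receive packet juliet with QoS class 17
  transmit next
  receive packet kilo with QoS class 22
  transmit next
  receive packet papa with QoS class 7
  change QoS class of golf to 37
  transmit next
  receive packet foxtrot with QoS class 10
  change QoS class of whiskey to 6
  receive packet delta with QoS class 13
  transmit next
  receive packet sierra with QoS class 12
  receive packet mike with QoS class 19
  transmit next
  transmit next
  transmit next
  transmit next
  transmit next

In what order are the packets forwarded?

add golf (QoS class 15) → {golf:15}
add alpha (QoS class 5) → {golf:15, alpha:5}
add whiskey (QoS class 45) → {whiskey:45, golf:15, alpha:5}
update whiskey to QoS class 49 → {whiskey:49, golf:15, alpha:5}
add uniform (QoS class 56) → {uniform:56, whiskey:49, golf:15, alpha:5}
transmit next → uniform; now {whiskey:49, golf:15, alpha:5}
update whiskey to QoS class 16 → {whiskey:16, golf:15, alpha:5}
update whiskey to QoS class 57 → {whiskey:57, golf:15, alpha:5}
update whiskey to QoS class 9 → {golf:15, whiskey:9, alpha:5}
update alpha to QoS class 41 → {alpha:41, golf:15, whiskey:9}
add juliet (QoS class 17) → {alpha:41, juliet:17, golf:15, whiskey:9}
transmit next → alpha; now {juliet:17, golf:15, whiskey:9}
add kilo (QoS class 22) → {kilo:22, juliet:17, golf:15, whiskey:9}
transmit next → kilo; now {juliet:17, golf:15, whiskey:9}
add papa (QoS class 7) → {juliet:17, golf:15, whiskey:9, papa:7}
update golf to QoS class 37 → {golf:37, juliet:17, whiskey:9, papa:7}
transmit next → golf; now {juliet:17, whiskey:9, papa:7}
add foxtrot (QoS class 10) → {juliet:17, foxtrot:10, whiskey:9, papa:7}
update whiskey to QoS class 6 → {juliet:17, foxtrot:10, papa:7, whiskey:6}
add delta (QoS class 13) → {juliet:17, delta:13, foxtrot:10, papa:7, whiskey:6}
transmit next → juliet; now {delta:13, foxtrot:10, papa:7, whiskey:6}
add sierra (QoS class 12) → {delta:13, sierra:12, foxtrot:10, papa:7, whiskey:6}
add mike (QoS class 19) → {mike:19, delta:13, sierra:12, foxtrot:10, papa:7, whiskey:6}
transmit next → mike; now {delta:13, sierra:12, foxtrot:10, papa:7, whiskey:6}
transmit next → delta; now {sierra:12, foxtrot:10, papa:7, whiskey:6}
transmit next → sierra; now {foxtrot:10, papa:7, whiskey:6}
transmit next → foxtrot; now {papa:7, whiskey:6}
transmit next → papa; now {whiskey:6}

uniform → alpha → kilo → golf → juliet → mike → delta → sierra → foxtrot → papa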